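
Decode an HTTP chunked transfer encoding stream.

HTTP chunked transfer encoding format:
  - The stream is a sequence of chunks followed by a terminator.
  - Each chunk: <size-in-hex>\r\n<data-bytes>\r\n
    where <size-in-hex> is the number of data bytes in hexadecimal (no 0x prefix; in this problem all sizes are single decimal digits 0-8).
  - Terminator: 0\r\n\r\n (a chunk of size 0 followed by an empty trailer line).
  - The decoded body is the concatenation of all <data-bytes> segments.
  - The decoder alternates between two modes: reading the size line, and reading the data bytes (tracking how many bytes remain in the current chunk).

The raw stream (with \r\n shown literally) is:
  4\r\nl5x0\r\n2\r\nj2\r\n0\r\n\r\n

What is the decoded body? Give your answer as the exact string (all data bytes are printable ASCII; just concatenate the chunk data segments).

Answer: l5x0j2

Derivation:
Chunk 1: stream[0..1]='4' size=0x4=4, data at stream[3..7]='l5x0' -> body[0..4], body so far='l5x0'
Chunk 2: stream[9..10]='2' size=0x2=2, data at stream[12..14]='j2' -> body[4..6], body so far='l5x0j2'
Chunk 3: stream[16..17]='0' size=0 (terminator). Final body='l5x0j2' (6 bytes)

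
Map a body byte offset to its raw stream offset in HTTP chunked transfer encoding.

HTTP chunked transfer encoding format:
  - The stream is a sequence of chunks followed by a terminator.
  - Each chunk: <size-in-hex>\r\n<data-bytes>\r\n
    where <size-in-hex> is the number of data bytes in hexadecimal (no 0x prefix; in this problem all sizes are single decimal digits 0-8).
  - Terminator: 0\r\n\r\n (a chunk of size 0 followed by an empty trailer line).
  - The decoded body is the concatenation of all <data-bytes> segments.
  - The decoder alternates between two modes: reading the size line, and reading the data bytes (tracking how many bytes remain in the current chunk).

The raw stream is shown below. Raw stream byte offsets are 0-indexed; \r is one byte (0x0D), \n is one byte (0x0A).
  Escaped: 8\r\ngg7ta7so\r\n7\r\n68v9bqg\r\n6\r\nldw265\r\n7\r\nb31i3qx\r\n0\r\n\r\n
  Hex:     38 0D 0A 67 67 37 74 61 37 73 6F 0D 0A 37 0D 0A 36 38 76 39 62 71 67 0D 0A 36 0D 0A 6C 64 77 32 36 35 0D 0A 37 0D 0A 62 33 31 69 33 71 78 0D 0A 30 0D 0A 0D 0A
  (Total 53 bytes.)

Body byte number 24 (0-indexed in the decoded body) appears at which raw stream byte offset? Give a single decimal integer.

Chunk 1: stream[0..1]='8' size=0x8=8, data at stream[3..11]='gg7ta7so' -> body[0..8], body so far='gg7ta7so'
Chunk 2: stream[13..14]='7' size=0x7=7, data at stream[16..23]='68v9bqg' -> body[8..15], body so far='gg7ta7so68v9bqg'
Chunk 3: stream[25..26]='6' size=0x6=6, data at stream[28..34]='ldw265' -> body[15..21], body so far='gg7ta7so68v9bqgldw265'
Chunk 4: stream[36..37]='7' size=0x7=7, data at stream[39..46]='b31i3qx' -> body[21..28], body so far='gg7ta7so68v9bqgldw265b31i3qx'
Chunk 5: stream[48..49]='0' size=0 (terminator). Final body='gg7ta7so68v9bqgldw265b31i3qx' (28 bytes)
Body byte 24 at stream offset 42

Answer: 42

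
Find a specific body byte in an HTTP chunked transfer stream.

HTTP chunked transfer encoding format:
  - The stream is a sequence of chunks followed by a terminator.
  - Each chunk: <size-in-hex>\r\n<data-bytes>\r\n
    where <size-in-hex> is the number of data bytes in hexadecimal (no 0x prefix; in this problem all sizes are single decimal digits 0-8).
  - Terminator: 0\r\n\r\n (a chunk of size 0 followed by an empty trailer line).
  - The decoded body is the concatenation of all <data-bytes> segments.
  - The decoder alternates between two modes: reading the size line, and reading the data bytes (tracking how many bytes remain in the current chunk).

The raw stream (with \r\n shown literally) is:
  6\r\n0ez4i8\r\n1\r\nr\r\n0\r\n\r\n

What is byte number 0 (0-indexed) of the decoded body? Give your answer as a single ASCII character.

Answer: 0

Derivation:
Chunk 1: stream[0..1]='6' size=0x6=6, data at stream[3..9]='0ez4i8' -> body[0..6], body so far='0ez4i8'
Chunk 2: stream[11..12]='1' size=0x1=1, data at stream[14..15]='r' -> body[6..7], body so far='0ez4i8r'
Chunk 3: stream[17..18]='0' size=0 (terminator). Final body='0ez4i8r' (7 bytes)
Body byte 0 = '0'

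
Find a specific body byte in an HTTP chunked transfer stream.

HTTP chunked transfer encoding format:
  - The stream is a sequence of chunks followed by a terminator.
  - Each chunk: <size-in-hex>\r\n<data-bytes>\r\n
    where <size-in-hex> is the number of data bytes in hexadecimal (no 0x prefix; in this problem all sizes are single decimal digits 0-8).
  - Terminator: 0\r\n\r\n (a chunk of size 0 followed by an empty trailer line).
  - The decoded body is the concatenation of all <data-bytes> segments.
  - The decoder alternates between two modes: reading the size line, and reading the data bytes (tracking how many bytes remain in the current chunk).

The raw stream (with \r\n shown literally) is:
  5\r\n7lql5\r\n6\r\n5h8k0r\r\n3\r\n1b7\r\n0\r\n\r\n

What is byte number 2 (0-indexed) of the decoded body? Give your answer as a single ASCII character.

Answer: q

Derivation:
Chunk 1: stream[0..1]='5' size=0x5=5, data at stream[3..8]='7lql5' -> body[0..5], body so far='7lql5'
Chunk 2: stream[10..11]='6' size=0x6=6, data at stream[13..19]='5h8k0r' -> body[5..11], body so far='7lql55h8k0r'
Chunk 3: stream[21..22]='3' size=0x3=3, data at stream[24..27]='1b7' -> body[11..14], body so far='7lql55h8k0r1b7'
Chunk 4: stream[29..30]='0' size=0 (terminator). Final body='7lql55h8k0r1b7' (14 bytes)
Body byte 2 = 'q'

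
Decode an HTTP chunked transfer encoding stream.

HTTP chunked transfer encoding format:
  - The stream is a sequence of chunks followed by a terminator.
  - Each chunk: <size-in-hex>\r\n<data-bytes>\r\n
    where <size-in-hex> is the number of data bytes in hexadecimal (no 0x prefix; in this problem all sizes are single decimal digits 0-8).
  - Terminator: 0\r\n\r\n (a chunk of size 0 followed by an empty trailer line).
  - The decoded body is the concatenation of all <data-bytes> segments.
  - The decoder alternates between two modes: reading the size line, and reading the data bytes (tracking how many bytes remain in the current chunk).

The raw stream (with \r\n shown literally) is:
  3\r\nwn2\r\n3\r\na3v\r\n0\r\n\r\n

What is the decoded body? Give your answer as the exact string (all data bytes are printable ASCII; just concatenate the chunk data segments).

Chunk 1: stream[0..1]='3' size=0x3=3, data at stream[3..6]='wn2' -> body[0..3], body so far='wn2'
Chunk 2: stream[8..9]='3' size=0x3=3, data at stream[11..14]='a3v' -> body[3..6], body so far='wn2a3v'
Chunk 3: stream[16..17]='0' size=0 (terminator). Final body='wn2a3v' (6 bytes)

Answer: wn2a3v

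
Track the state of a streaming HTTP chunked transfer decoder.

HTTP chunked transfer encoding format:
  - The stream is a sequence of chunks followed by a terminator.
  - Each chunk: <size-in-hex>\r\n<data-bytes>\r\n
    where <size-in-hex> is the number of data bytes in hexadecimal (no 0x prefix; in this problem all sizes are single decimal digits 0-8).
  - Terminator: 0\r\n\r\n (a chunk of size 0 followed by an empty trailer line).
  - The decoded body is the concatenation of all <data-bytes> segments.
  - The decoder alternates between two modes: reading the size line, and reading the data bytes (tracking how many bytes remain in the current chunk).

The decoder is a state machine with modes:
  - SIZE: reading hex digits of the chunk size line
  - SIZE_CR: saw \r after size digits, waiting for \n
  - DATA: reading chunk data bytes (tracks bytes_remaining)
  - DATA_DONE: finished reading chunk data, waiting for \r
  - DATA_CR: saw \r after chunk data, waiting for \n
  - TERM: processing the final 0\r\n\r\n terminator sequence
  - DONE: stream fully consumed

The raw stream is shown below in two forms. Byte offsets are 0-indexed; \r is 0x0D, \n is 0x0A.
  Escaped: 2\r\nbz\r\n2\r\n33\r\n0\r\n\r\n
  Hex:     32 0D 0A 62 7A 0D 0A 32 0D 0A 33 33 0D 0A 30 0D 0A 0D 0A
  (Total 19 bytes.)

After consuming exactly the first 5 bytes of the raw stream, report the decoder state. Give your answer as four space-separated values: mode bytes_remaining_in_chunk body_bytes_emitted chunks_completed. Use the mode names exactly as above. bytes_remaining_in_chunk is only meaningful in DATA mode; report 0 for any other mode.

Byte 0 = '2': mode=SIZE remaining=0 emitted=0 chunks_done=0
Byte 1 = 0x0D: mode=SIZE_CR remaining=0 emitted=0 chunks_done=0
Byte 2 = 0x0A: mode=DATA remaining=2 emitted=0 chunks_done=0
Byte 3 = 'b': mode=DATA remaining=1 emitted=1 chunks_done=0
Byte 4 = 'z': mode=DATA_DONE remaining=0 emitted=2 chunks_done=0

Answer: DATA_DONE 0 2 0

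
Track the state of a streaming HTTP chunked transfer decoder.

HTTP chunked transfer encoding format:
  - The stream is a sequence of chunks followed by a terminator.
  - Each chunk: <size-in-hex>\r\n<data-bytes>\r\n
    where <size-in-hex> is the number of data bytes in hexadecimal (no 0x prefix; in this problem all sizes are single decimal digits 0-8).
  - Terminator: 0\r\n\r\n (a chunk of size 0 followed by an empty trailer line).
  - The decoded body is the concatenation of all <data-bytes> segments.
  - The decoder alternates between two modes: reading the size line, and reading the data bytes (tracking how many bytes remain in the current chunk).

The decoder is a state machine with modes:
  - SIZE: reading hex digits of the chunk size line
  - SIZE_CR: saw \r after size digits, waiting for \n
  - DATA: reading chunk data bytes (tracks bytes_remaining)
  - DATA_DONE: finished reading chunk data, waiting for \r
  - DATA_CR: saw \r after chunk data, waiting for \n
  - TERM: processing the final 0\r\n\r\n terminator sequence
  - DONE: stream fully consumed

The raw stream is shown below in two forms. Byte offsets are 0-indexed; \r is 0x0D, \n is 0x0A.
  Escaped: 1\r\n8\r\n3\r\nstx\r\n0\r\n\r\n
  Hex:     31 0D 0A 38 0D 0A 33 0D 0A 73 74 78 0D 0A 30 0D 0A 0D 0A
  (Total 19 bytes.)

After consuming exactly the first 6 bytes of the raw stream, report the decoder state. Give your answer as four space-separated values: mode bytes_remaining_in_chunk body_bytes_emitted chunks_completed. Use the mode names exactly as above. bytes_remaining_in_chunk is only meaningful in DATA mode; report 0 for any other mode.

Answer: SIZE 0 1 1

Derivation:
Byte 0 = '1': mode=SIZE remaining=0 emitted=0 chunks_done=0
Byte 1 = 0x0D: mode=SIZE_CR remaining=0 emitted=0 chunks_done=0
Byte 2 = 0x0A: mode=DATA remaining=1 emitted=0 chunks_done=0
Byte 3 = '8': mode=DATA_DONE remaining=0 emitted=1 chunks_done=0
Byte 4 = 0x0D: mode=DATA_CR remaining=0 emitted=1 chunks_done=0
Byte 5 = 0x0A: mode=SIZE remaining=0 emitted=1 chunks_done=1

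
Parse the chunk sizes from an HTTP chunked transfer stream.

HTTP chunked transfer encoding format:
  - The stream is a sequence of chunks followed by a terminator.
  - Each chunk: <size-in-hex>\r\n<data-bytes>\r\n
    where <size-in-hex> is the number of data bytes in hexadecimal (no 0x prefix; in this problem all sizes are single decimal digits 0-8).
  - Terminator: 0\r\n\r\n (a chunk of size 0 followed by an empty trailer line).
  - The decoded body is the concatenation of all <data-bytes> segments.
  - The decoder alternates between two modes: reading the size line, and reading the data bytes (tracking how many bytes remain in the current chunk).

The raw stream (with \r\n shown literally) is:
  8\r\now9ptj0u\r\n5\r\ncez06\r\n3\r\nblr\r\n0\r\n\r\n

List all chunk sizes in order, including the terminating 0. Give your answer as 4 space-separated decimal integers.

Answer: 8 5 3 0

Derivation:
Chunk 1: stream[0..1]='8' size=0x8=8, data at stream[3..11]='ow9ptj0u' -> body[0..8], body so far='ow9ptj0u'
Chunk 2: stream[13..14]='5' size=0x5=5, data at stream[16..21]='cez06' -> body[8..13], body so far='ow9ptj0ucez06'
Chunk 3: stream[23..24]='3' size=0x3=3, data at stream[26..29]='blr' -> body[13..16], body so far='ow9ptj0ucez06blr'
Chunk 4: stream[31..32]='0' size=0 (terminator). Final body='ow9ptj0ucez06blr' (16 bytes)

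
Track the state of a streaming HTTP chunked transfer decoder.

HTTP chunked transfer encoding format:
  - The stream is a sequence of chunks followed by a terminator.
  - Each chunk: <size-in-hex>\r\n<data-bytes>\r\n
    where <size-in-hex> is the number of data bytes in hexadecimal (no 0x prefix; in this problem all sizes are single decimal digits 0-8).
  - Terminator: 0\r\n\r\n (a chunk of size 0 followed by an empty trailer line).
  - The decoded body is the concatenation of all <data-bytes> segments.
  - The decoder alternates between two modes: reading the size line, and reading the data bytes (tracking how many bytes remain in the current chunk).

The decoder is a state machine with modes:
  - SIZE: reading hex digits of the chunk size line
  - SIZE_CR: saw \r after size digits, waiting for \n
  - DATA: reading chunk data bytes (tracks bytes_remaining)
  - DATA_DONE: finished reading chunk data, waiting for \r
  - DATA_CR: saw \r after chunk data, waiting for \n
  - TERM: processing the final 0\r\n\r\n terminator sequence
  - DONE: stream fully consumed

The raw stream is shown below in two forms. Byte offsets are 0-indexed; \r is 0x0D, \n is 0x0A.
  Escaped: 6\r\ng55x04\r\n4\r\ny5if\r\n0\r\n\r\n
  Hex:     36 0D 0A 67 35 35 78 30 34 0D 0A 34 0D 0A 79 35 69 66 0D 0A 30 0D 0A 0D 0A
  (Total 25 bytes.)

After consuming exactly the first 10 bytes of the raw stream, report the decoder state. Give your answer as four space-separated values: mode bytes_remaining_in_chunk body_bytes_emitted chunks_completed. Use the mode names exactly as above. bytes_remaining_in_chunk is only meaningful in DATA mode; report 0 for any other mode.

Byte 0 = '6': mode=SIZE remaining=0 emitted=0 chunks_done=0
Byte 1 = 0x0D: mode=SIZE_CR remaining=0 emitted=0 chunks_done=0
Byte 2 = 0x0A: mode=DATA remaining=6 emitted=0 chunks_done=0
Byte 3 = 'g': mode=DATA remaining=5 emitted=1 chunks_done=0
Byte 4 = '5': mode=DATA remaining=4 emitted=2 chunks_done=0
Byte 5 = '5': mode=DATA remaining=3 emitted=3 chunks_done=0
Byte 6 = 'x': mode=DATA remaining=2 emitted=4 chunks_done=0
Byte 7 = '0': mode=DATA remaining=1 emitted=5 chunks_done=0
Byte 8 = '4': mode=DATA_DONE remaining=0 emitted=6 chunks_done=0
Byte 9 = 0x0D: mode=DATA_CR remaining=0 emitted=6 chunks_done=0

Answer: DATA_CR 0 6 0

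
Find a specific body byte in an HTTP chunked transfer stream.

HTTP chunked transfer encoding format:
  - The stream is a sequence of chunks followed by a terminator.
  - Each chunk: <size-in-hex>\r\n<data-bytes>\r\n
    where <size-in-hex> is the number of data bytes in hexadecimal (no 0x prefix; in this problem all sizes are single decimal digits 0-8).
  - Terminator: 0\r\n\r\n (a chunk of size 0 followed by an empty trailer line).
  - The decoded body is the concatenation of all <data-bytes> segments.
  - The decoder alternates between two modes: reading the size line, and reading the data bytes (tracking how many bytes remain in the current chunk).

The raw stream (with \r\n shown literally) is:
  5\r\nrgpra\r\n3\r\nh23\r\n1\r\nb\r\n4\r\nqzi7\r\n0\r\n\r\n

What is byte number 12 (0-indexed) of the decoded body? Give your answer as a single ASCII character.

Answer: 7

Derivation:
Chunk 1: stream[0..1]='5' size=0x5=5, data at stream[3..8]='rgpra' -> body[0..5], body so far='rgpra'
Chunk 2: stream[10..11]='3' size=0x3=3, data at stream[13..16]='h23' -> body[5..8], body so far='rgprah23'
Chunk 3: stream[18..19]='1' size=0x1=1, data at stream[21..22]='b' -> body[8..9], body so far='rgprah23b'
Chunk 4: stream[24..25]='4' size=0x4=4, data at stream[27..31]='qzi7' -> body[9..13], body so far='rgprah23bqzi7'
Chunk 5: stream[33..34]='0' size=0 (terminator). Final body='rgprah23bqzi7' (13 bytes)
Body byte 12 = '7'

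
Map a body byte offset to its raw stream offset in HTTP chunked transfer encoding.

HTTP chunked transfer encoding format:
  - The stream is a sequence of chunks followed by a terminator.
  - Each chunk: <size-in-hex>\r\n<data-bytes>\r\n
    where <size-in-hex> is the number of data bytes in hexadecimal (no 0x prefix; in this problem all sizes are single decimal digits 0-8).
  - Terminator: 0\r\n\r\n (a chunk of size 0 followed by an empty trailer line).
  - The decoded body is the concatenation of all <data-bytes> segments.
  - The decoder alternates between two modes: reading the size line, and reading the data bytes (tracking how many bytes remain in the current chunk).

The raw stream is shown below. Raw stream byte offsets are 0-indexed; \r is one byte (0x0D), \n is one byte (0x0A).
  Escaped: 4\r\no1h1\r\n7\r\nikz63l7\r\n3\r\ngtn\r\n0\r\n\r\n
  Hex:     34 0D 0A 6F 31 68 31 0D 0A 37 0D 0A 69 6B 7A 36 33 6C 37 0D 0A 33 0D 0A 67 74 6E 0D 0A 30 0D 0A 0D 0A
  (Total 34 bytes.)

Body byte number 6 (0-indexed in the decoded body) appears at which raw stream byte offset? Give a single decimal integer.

Chunk 1: stream[0..1]='4' size=0x4=4, data at stream[3..7]='o1h1' -> body[0..4], body so far='o1h1'
Chunk 2: stream[9..10]='7' size=0x7=7, data at stream[12..19]='ikz63l7' -> body[4..11], body so far='o1h1ikz63l7'
Chunk 3: stream[21..22]='3' size=0x3=3, data at stream[24..27]='gtn' -> body[11..14], body so far='o1h1ikz63l7gtn'
Chunk 4: stream[29..30]='0' size=0 (terminator). Final body='o1h1ikz63l7gtn' (14 bytes)
Body byte 6 at stream offset 14

Answer: 14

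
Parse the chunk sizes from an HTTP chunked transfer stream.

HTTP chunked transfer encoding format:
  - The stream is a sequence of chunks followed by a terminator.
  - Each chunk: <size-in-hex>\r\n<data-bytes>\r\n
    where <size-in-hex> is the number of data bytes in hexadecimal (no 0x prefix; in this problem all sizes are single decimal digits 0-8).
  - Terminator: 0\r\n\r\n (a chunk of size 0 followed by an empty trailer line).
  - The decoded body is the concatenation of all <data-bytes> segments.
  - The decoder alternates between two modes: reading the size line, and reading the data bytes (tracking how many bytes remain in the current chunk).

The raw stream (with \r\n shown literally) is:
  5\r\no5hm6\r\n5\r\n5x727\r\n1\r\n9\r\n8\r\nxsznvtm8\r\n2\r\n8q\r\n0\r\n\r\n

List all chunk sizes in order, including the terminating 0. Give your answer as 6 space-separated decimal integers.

Answer: 5 5 1 8 2 0

Derivation:
Chunk 1: stream[0..1]='5' size=0x5=5, data at stream[3..8]='o5hm6' -> body[0..5], body so far='o5hm6'
Chunk 2: stream[10..11]='5' size=0x5=5, data at stream[13..18]='5x727' -> body[5..10], body so far='o5hm65x727'
Chunk 3: stream[20..21]='1' size=0x1=1, data at stream[23..24]='9' -> body[10..11], body so far='o5hm65x7279'
Chunk 4: stream[26..27]='8' size=0x8=8, data at stream[29..37]='xsznvtm8' -> body[11..19], body so far='o5hm65x7279xsznvtm8'
Chunk 5: stream[39..40]='2' size=0x2=2, data at stream[42..44]='8q' -> body[19..21], body so far='o5hm65x7279xsznvtm88q'
Chunk 6: stream[46..47]='0' size=0 (terminator). Final body='o5hm65x7279xsznvtm88q' (21 bytes)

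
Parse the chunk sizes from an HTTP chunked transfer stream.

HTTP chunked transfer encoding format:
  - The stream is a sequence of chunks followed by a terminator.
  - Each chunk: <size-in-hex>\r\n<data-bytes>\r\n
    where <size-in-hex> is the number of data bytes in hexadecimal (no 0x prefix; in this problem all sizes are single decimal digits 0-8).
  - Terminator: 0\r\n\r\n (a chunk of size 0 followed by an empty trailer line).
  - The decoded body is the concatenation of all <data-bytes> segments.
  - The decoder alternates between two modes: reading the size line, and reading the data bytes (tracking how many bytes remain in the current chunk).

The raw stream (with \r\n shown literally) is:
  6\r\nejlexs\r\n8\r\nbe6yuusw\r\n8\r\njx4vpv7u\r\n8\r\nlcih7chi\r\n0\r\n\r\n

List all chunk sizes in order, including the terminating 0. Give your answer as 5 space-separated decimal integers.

Answer: 6 8 8 8 0

Derivation:
Chunk 1: stream[0..1]='6' size=0x6=6, data at stream[3..9]='ejlexs' -> body[0..6], body so far='ejlexs'
Chunk 2: stream[11..12]='8' size=0x8=8, data at stream[14..22]='be6yuusw' -> body[6..14], body so far='ejlexsbe6yuusw'
Chunk 3: stream[24..25]='8' size=0x8=8, data at stream[27..35]='jx4vpv7u' -> body[14..22], body so far='ejlexsbe6yuuswjx4vpv7u'
Chunk 4: stream[37..38]='8' size=0x8=8, data at stream[40..48]='lcih7chi' -> body[22..30], body so far='ejlexsbe6yuuswjx4vpv7ulcih7chi'
Chunk 5: stream[50..51]='0' size=0 (terminator). Final body='ejlexsbe6yuuswjx4vpv7ulcih7chi' (30 bytes)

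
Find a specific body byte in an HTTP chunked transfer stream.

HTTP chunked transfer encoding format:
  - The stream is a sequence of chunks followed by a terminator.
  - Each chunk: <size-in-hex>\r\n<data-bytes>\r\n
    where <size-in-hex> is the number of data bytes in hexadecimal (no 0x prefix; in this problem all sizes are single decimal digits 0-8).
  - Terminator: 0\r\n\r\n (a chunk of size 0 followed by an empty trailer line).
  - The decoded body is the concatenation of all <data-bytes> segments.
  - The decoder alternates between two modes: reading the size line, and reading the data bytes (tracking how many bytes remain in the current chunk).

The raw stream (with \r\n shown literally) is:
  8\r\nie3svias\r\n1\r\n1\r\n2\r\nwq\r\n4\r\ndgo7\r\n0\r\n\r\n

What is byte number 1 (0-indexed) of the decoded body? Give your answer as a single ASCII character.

Answer: e

Derivation:
Chunk 1: stream[0..1]='8' size=0x8=8, data at stream[3..11]='ie3svias' -> body[0..8], body so far='ie3svias'
Chunk 2: stream[13..14]='1' size=0x1=1, data at stream[16..17]='1' -> body[8..9], body so far='ie3svias1'
Chunk 3: stream[19..20]='2' size=0x2=2, data at stream[22..24]='wq' -> body[9..11], body so far='ie3svias1wq'
Chunk 4: stream[26..27]='4' size=0x4=4, data at stream[29..33]='dgo7' -> body[11..15], body so far='ie3svias1wqdgo7'
Chunk 5: stream[35..36]='0' size=0 (terminator). Final body='ie3svias1wqdgo7' (15 bytes)
Body byte 1 = 'e'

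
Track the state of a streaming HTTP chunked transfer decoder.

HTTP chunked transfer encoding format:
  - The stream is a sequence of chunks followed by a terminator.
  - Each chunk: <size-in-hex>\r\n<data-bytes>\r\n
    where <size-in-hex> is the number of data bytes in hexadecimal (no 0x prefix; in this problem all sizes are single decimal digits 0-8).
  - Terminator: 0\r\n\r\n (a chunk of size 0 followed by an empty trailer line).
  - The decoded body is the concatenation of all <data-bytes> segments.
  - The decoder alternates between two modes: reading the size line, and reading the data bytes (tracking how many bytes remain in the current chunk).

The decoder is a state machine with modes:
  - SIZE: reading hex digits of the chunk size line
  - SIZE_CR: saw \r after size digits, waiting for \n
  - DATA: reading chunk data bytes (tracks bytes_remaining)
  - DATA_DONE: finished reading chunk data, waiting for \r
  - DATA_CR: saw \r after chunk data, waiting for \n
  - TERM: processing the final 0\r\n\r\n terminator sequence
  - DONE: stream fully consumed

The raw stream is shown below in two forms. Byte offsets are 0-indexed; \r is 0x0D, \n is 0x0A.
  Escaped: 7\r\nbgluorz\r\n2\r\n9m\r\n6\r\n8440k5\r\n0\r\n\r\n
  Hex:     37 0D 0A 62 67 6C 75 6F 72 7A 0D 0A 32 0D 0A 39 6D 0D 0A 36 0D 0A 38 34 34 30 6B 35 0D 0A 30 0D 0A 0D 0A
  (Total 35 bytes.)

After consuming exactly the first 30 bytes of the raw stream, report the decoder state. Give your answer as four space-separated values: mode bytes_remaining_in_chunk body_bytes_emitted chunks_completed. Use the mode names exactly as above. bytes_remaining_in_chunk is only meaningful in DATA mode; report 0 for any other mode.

Byte 0 = '7': mode=SIZE remaining=0 emitted=0 chunks_done=0
Byte 1 = 0x0D: mode=SIZE_CR remaining=0 emitted=0 chunks_done=0
Byte 2 = 0x0A: mode=DATA remaining=7 emitted=0 chunks_done=0
Byte 3 = 'b': mode=DATA remaining=6 emitted=1 chunks_done=0
Byte 4 = 'g': mode=DATA remaining=5 emitted=2 chunks_done=0
Byte 5 = 'l': mode=DATA remaining=4 emitted=3 chunks_done=0
Byte 6 = 'u': mode=DATA remaining=3 emitted=4 chunks_done=0
Byte 7 = 'o': mode=DATA remaining=2 emitted=5 chunks_done=0
Byte 8 = 'r': mode=DATA remaining=1 emitted=6 chunks_done=0
Byte 9 = 'z': mode=DATA_DONE remaining=0 emitted=7 chunks_done=0
Byte 10 = 0x0D: mode=DATA_CR remaining=0 emitted=7 chunks_done=0
Byte 11 = 0x0A: mode=SIZE remaining=0 emitted=7 chunks_done=1
Byte 12 = '2': mode=SIZE remaining=0 emitted=7 chunks_done=1
Byte 13 = 0x0D: mode=SIZE_CR remaining=0 emitted=7 chunks_done=1
Byte 14 = 0x0A: mode=DATA remaining=2 emitted=7 chunks_done=1
Byte 15 = '9': mode=DATA remaining=1 emitted=8 chunks_done=1
Byte 16 = 'm': mode=DATA_DONE remaining=0 emitted=9 chunks_done=1
Byte 17 = 0x0D: mode=DATA_CR remaining=0 emitted=9 chunks_done=1
Byte 18 = 0x0A: mode=SIZE remaining=0 emitted=9 chunks_done=2
Byte 19 = '6': mode=SIZE remaining=0 emitted=9 chunks_done=2
Byte 20 = 0x0D: mode=SIZE_CR remaining=0 emitted=9 chunks_done=2
Byte 21 = 0x0A: mode=DATA remaining=6 emitted=9 chunks_done=2
Byte 22 = '8': mode=DATA remaining=5 emitted=10 chunks_done=2
Byte 23 = '4': mode=DATA remaining=4 emitted=11 chunks_done=2
Byte 24 = '4': mode=DATA remaining=3 emitted=12 chunks_done=2
Byte 25 = '0': mode=DATA remaining=2 emitted=13 chunks_done=2
Byte 26 = 'k': mode=DATA remaining=1 emitted=14 chunks_done=2
Byte 27 = '5': mode=DATA_DONE remaining=0 emitted=15 chunks_done=2
Byte 28 = 0x0D: mode=DATA_CR remaining=0 emitted=15 chunks_done=2
Byte 29 = 0x0A: mode=SIZE remaining=0 emitted=15 chunks_done=3

Answer: SIZE 0 15 3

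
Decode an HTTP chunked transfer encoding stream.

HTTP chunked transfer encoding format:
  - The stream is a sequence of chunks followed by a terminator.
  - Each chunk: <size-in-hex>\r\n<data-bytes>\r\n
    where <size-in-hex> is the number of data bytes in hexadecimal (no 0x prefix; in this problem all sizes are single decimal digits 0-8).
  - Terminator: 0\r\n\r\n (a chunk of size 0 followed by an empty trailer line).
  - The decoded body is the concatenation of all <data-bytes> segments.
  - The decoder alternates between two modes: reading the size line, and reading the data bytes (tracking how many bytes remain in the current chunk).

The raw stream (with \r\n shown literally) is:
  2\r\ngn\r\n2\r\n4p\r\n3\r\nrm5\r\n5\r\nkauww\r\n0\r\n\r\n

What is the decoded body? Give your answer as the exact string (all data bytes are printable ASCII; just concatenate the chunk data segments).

Answer: gn4prm5kauww

Derivation:
Chunk 1: stream[0..1]='2' size=0x2=2, data at stream[3..5]='gn' -> body[0..2], body so far='gn'
Chunk 2: stream[7..8]='2' size=0x2=2, data at stream[10..12]='4p' -> body[2..4], body so far='gn4p'
Chunk 3: stream[14..15]='3' size=0x3=3, data at stream[17..20]='rm5' -> body[4..7], body so far='gn4prm5'
Chunk 4: stream[22..23]='5' size=0x5=5, data at stream[25..30]='kauww' -> body[7..12], body so far='gn4prm5kauww'
Chunk 5: stream[32..33]='0' size=0 (terminator). Final body='gn4prm5kauww' (12 bytes)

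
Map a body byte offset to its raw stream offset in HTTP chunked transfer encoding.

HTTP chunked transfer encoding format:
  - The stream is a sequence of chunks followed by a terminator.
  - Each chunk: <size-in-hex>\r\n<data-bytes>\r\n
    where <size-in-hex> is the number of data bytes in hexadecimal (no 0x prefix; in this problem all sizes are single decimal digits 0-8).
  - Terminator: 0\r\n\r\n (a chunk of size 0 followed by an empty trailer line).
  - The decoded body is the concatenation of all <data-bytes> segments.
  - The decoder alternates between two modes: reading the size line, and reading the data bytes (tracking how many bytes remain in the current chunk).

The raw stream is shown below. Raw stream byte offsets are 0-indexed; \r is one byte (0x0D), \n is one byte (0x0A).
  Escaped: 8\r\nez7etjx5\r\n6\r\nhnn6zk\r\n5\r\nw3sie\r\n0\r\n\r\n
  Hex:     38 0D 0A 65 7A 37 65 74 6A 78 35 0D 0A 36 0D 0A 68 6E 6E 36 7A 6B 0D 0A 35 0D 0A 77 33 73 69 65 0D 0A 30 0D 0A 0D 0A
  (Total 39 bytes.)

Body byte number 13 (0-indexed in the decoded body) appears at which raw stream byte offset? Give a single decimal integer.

Chunk 1: stream[0..1]='8' size=0x8=8, data at stream[3..11]='ez7etjx5' -> body[0..8], body so far='ez7etjx5'
Chunk 2: stream[13..14]='6' size=0x6=6, data at stream[16..22]='hnn6zk' -> body[8..14], body so far='ez7etjx5hnn6zk'
Chunk 3: stream[24..25]='5' size=0x5=5, data at stream[27..32]='w3sie' -> body[14..19], body so far='ez7etjx5hnn6zkw3sie'
Chunk 4: stream[34..35]='0' size=0 (terminator). Final body='ez7etjx5hnn6zkw3sie' (19 bytes)
Body byte 13 at stream offset 21

Answer: 21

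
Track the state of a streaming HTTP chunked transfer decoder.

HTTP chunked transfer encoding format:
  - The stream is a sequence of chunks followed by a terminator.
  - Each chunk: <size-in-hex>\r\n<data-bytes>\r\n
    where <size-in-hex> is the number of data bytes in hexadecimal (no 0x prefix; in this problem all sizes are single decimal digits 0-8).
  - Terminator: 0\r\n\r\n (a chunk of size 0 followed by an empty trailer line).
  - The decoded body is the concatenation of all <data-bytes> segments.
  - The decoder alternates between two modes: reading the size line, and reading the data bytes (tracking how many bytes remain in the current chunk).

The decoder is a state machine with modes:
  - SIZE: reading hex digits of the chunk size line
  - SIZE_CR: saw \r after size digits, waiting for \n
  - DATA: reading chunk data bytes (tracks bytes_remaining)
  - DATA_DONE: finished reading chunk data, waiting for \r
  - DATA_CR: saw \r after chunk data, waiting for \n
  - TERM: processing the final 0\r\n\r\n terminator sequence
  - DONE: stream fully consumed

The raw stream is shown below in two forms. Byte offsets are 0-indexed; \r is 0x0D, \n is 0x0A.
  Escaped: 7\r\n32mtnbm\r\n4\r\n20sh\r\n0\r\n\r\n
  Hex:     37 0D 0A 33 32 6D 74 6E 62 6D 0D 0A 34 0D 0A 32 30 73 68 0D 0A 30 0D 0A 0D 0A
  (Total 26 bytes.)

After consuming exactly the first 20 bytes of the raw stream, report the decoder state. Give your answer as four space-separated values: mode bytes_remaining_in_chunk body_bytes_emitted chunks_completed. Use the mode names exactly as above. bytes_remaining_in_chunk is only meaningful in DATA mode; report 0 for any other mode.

Answer: DATA_CR 0 11 1

Derivation:
Byte 0 = '7': mode=SIZE remaining=0 emitted=0 chunks_done=0
Byte 1 = 0x0D: mode=SIZE_CR remaining=0 emitted=0 chunks_done=0
Byte 2 = 0x0A: mode=DATA remaining=7 emitted=0 chunks_done=0
Byte 3 = '3': mode=DATA remaining=6 emitted=1 chunks_done=0
Byte 4 = '2': mode=DATA remaining=5 emitted=2 chunks_done=0
Byte 5 = 'm': mode=DATA remaining=4 emitted=3 chunks_done=0
Byte 6 = 't': mode=DATA remaining=3 emitted=4 chunks_done=0
Byte 7 = 'n': mode=DATA remaining=2 emitted=5 chunks_done=0
Byte 8 = 'b': mode=DATA remaining=1 emitted=6 chunks_done=0
Byte 9 = 'm': mode=DATA_DONE remaining=0 emitted=7 chunks_done=0
Byte 10 = 0x0D: mode=DATA_CR remaining=0 emitted=7 chunks_done=0
Byte 11 = 0x0A: mode=SIZE remaining=0 emitted=7 chunks_done=1
Byte 12 = '4': mode=SIZE remaining=0 emitted=7 chunks_done=1
Byte 13 = 0x0D: mode=SIZE_CR remaining=0 emitted=7 chunks_done=1
Byte 14 = 0x0A: mode=DATA remaining=4 emitted=7 chunks_done=1
Byte 15 = '2': mode=DATA remaining=3 emitted=8 chunks_done=1
Byte 16 = '0': mode=DATA remaining=2 emitted=9 chunks_done=1
Byte 17 = 's': mode=DATA remaining=1 emitted=10 chunks_done=1
Byte 18 = 'h': mode=DATA_DONE remaining=0 emitted=11 chunks_done=1
Byte 19 = 0x0D: mode=DATA_CR remaining=0 emitted=11 chunks_done=1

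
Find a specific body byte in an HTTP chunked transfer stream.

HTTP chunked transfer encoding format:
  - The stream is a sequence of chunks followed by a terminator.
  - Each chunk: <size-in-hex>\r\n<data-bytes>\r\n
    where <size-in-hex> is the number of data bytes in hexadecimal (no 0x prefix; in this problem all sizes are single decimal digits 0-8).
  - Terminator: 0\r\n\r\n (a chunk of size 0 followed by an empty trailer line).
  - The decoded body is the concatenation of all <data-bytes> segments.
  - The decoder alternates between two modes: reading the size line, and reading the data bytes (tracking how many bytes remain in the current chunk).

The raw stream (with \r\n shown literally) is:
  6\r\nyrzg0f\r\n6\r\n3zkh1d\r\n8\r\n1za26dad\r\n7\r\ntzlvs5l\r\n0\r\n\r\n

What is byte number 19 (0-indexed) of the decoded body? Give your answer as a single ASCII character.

Answer: d

Derivation:
Chunk 1: stream[0..1]='6' size=0x6=6, data at stream[3..9]='yrzg0f' -> body[0..6], body so far='yrzg0f'
Chunk 2: stream[11..12]='6' size=0x6=6, data at stream[14..20]='3zkh1d' -> body[6..12], body so far='yrzg0f3zkh1d'
Chunk 3: stream[22..23]='8' size=0x8=8, data at stream[25..33]='1za26dad' -> body[12..20], body so far='yrzg0f3zkh1d1za26dad'
Chunk 4: stream[35..36]='7' size=0x7=7, data at stream[38..45]='tzlvs5l' -> body[20..27], body so far='yrzg0f3zkh1d1za26dadtzlvs5l'
Chunk 5: stream[47..48]='0' size=0 (terminator). Final body='yrzg0f3zkh1d1za26dadtzlvs5l' (27 bytes)
Body byte 19 = 'd'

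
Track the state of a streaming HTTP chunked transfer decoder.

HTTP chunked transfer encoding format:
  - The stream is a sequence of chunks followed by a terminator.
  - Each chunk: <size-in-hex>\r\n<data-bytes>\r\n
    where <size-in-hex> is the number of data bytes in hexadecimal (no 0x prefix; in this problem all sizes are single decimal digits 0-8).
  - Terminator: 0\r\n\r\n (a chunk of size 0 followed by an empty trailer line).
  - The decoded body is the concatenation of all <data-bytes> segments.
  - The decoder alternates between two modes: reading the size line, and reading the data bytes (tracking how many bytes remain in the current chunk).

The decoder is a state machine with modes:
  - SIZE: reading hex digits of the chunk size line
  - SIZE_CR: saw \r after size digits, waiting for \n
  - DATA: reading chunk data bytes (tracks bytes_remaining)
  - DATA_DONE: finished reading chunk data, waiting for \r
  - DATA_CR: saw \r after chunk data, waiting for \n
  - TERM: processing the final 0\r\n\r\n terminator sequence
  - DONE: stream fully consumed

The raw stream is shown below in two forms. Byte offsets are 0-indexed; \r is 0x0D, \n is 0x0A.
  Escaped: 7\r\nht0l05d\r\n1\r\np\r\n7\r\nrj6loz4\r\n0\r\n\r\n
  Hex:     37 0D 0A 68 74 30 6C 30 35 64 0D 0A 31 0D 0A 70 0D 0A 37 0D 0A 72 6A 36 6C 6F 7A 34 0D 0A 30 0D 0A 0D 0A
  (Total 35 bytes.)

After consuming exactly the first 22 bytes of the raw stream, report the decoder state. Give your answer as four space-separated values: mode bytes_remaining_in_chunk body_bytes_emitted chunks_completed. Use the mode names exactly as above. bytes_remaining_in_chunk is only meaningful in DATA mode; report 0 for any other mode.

Byte 0 = '7': mode=SIZE remaining=0 emitted=0 chunks_done=0
Byte 1 = 0x0D: mode=SIZE_CR remaining=0 emitted=0 chunks_done=0
Byte 2 = 0x0A: mode=DATA remaining=7 emitted=0 chunks_done=0
Byte 3 = 'h': mode=DATA remaining=6 emitted=1 chunks_done=0
Byte 4 = 't': mode=DATA remaining=5 emitted=2 chunks_done=0
Byte 5 = '0': mode=DATA remaining=4 emitted=3 chunks_done=0
Byte 6 = 'l': mode=DATA remaining=3 emitted=4 chunks_done=0
Byte 7 = '0': mode=DATA remaining=2 emitted=5 chunks_done=0
Byte 8 = '5': mode=DATA remaining=1 emitted=6 chunks_done=0
Byte 9 = 'd': mode=DATA_DONE remaining=0 emitted=7 chunks_done=0
Byte 10 = 0x0D: mode=DATA_CR remaining=0 emitted=7 chunks_done=0
Byte 11 = 0x0A: mode=SIZE remaining=0 emitted=7 chunks_done=1
Byte 12 = '1': mode=SIZE remaining=0 emitted=7 chunks_done=1
Byte 13 = 0x0D: mode=SIZE_CR remaining=0 emitted=7 chunks_done=1
Byte 14 = 0x0A: mode=DATA remaining=1 emitted=7 chunks_done=1
Byte 15 = 'p': mode=DATA_DONE remaining=0 emitted=8 chunks_done=1
Byte 16 = 0x0D: mode=DATA_CR remaining=0 emitted=8 chunks_done=1
Byte 17 = 0x0A: mode=SIZE remaining=0 emitted=8 chunks_done=2
Byte 18 = '7': mode=SIZE remaining=0 emitted=8 chunks_done=2
Byte 19 = 0x0D: mode=SIZE_CR remaining=0 emitted=8 chunks_done=2
Byte 20 = 0x0A: mode=DATA remaining=7 emitted=8 chunks_done=2
Byte 21 = 'r': mode=DATA remaining=6 emitted=9 chunks_done=2

Answer: DATA 6 9 2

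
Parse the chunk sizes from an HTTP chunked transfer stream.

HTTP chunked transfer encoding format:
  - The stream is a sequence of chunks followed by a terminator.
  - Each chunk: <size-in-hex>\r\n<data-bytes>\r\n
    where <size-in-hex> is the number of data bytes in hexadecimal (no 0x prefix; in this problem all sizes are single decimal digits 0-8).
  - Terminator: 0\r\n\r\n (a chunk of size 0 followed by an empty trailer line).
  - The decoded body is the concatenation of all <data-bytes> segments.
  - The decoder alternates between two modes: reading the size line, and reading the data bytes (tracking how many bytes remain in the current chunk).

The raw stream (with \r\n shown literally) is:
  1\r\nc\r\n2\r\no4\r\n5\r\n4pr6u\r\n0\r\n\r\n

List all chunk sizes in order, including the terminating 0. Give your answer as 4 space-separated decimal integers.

Answer: 1 2 5 0

Derivation:
Chunk 1: stream[0..1]='1' size=0x1=1, data at stream[3..4]='c' -> body[0..1], body so far='c'
Chunk 2: stream[6..7]='2' size=0x2=2, data at stream[9..11]='o4' -> body[1..3], body so far='co4'
Chunk 3: stream[13..14]='5' size=0x5=5, data at stream[16..21]='4pr6u' -> body[3..8], body so far='co44pr6u'
Chunk 4: stream[23..24]='0' size=0 (terminator). Final body='co44pr6u' (8 bytes)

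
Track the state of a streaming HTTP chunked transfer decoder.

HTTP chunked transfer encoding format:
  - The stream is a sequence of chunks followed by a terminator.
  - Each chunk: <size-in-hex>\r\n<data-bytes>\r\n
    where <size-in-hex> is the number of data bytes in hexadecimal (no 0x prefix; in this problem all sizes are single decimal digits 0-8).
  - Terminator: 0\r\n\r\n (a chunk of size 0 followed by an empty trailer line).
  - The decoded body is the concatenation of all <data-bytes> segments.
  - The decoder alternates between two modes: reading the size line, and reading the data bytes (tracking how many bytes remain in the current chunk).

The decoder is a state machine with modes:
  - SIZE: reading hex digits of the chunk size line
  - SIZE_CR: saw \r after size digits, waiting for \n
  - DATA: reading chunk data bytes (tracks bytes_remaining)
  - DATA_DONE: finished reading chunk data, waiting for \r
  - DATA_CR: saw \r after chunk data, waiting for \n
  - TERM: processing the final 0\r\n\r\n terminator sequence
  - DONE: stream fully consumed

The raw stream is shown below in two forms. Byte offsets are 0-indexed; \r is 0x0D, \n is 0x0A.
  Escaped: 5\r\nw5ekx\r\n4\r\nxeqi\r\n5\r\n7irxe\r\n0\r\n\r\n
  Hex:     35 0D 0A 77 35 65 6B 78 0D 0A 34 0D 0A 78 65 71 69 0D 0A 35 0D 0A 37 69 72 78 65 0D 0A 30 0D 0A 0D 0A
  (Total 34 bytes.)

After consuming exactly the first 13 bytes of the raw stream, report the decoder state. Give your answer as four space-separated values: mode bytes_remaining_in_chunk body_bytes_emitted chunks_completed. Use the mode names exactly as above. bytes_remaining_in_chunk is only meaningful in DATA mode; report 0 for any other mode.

Answer: DATA 4 5 1

Derivation:
Byte 0 = '5': mode=SIZE remaining=0 emitted=0 chunks_done=0
Byte 1 = 0x0D: mode=SIZE_CR remaining=0 emitted=0 chunks_done=0
Byte 2 = 0x0A: mode=DATA remaining=5 emitted=0 chunks_done=0
Byte 3 = 'w': mode=DATA remaining=4 emitted=1 chunks_done=0
Byte 4 = '5': mode=DATA remaining=3 emitted=2 chunks_done=0
Byte 5 = 'e': mode=DATA remaining=2 emitted=3 chunks_done=0
Byte 6 = 'k': mode=DATA remaining=1 emitted=4 chunks_done=0
Byte 7 = 'x': mode=DATA_DONE remaining=0 emitted=5 chunks_done=0
Byte 8 = 0x0D: mode=DATA_CR remaining=0 emitted=5 chunks_done=0
Byte 9 = 0x0A: mode=SIZE remaining=0 emitted=5 chunks_done=1
Byte 10 = '4': mode=SIZE remaining=0 emitted=5 chunks_done=1
Byte 11 = 0x0D: mode=SIZE_CR remaining=0 emitted=5 chunks_done=1
Byte 12 = 0x0A: mode=DATA remaining=4 emitted=5 chunks_done=1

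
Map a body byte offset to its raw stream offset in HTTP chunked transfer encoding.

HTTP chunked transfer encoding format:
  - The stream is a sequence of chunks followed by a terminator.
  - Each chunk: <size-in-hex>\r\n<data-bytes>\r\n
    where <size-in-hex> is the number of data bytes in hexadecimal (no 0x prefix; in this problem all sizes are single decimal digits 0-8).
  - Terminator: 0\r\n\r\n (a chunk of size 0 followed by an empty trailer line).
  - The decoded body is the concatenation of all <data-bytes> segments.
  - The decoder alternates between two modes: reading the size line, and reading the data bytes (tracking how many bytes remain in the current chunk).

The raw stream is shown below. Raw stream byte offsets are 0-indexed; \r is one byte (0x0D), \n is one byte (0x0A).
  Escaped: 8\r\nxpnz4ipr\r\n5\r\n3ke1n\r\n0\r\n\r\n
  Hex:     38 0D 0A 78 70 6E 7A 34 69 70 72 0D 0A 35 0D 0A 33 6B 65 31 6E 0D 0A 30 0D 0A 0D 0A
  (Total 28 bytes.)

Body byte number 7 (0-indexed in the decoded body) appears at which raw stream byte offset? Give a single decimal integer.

Chunk 1: stream[0..1]='8' size=0x8=8, data at stream[3..11]='xpnz4ipr' -> body[0..8], body so far='xpnz4ipr'
Chunk 2: stream[13..14]='5' size=0x5=5, data at stream[16..21]='3ke1n' -> body[8..13], body so far='xpnz4ipr3ke1n'
Chunk 3: stream[23..24]='0' size=0 (terminator). Final body='xpnz4ipr3ke1n' (13 bytes)
Body byte 7 at stream offset 10

Answer: 10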